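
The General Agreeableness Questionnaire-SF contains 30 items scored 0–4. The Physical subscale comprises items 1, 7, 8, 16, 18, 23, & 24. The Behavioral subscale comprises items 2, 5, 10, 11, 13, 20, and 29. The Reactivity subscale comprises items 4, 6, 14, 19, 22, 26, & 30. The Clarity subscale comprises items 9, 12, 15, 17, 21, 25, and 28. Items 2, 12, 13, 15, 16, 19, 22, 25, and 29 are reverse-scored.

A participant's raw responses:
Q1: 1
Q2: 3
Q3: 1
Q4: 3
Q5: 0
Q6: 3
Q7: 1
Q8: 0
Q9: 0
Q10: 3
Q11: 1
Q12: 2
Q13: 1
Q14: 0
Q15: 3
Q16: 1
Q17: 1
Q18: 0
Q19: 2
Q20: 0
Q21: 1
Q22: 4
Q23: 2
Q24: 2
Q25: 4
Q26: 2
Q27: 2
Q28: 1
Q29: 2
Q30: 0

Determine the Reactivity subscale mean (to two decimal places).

1.43

Reactivity items: 4, 6, 14, 19, 22, 26, 30.
Of these, items 19 & 22 are reverse-scored; reverse-coded value = 4 − response.
  item 4: 3
  item 6: 3
  item 14: 0
  item 19: 4 − 2 = 2
  item 22: 4 − 4 = 0
  item 26: 2
  item 30: 0
Sum = 3 + 3 + 0 + 2 + 0 + 2 + 0 = 10
Mean = 10 / 7 = 1.43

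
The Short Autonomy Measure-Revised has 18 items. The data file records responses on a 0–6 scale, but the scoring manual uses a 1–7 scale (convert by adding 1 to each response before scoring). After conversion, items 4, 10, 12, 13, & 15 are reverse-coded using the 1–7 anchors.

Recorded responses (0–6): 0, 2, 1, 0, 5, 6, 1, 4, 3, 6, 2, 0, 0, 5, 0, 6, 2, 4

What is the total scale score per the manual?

83

Convert to 1–7: 1, 3, 2, 1, 6, 7, 2, 5, 4, 7, 3, 1, 1, 6, 1, 7, 3, 5
Reverse-coded (on a 1–7 scale, reversed = 8 − raw):
  item 4: 8 − 1 = 7
  item 10: 8 − 7 = 1
  item 12: 8 − 1 = 7
  item 13: 8 − 1 = 7
  item 15: 8 − 1 = 7
Scored: 1, 3, 2, 7, 6, 7, 2, 5, 4, 1, 3, 7, 7, 6, 7, 7, 3, 5
Total = 83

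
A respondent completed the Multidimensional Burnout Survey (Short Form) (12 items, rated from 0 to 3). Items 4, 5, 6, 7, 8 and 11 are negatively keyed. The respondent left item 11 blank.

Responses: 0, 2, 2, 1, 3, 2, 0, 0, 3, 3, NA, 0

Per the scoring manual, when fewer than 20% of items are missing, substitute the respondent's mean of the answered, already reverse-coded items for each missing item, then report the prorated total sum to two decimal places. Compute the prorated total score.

Reverse-coded (reversed = (0+3) − raw = 3 − raw):
  item 4: 3 − 1 = 2
  item 5: 3 − 3 = 0
  item 6: 3 − 2 = 1
  item 7: 3 − 0 = 3
  item 8: 3 − 0 = 3
Completed scored items (11 of 12): 0, 2, 2, 2, 0, 1, 3, 3, 3, 3, 0; sum = 19.
Person mean = 19 / 11 ≈ 1.7273
Prorated total = (19 / 11) × 12 = 20.73 (to 2 dp)

20.73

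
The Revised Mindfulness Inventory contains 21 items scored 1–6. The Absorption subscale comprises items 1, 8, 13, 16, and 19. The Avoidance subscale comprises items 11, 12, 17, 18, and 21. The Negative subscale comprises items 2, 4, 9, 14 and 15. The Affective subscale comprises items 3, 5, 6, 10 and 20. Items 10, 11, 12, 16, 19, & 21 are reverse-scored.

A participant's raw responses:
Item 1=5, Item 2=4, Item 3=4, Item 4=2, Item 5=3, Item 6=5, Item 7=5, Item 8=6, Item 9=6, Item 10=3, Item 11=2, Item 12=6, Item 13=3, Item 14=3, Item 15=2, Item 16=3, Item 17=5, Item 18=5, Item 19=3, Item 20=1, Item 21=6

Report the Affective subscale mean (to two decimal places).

Affective items: 3, 5, 6, 10, 20.
Of these, item 10 is reverse-scored; on a 1–6 scale, reversed = 7 − raw.
  item 3: 4
  item 5: 3
  item 6: 5
  item 10: 7 − 3 = 4
  item 20: 1
Sum = 4 + 3 + 5 + 4 + 1 = 17
Mean = 17 / 5 = 3.40

3.40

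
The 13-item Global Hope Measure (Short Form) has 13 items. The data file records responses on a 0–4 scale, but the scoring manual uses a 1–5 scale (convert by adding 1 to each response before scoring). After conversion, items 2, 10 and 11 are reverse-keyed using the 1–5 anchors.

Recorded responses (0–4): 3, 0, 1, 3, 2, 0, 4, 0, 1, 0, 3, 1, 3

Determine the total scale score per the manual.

40

Convert to 1–5: 4, 1, 2, 4, 3, 1, 5, 1, 2, 1, 4, 2, 4
Reverse-coded (reversed = (1+5) − raw = 6 − raw):
  item 2: 6 − 1 = 5
  item 10: 6 − 1 = 5
  item 11: 6 − 4 = 2
Scored: 4, 5, 2, 4, 3, 1, 5, 1, 2, 5, 2, 2, 4
Total = 40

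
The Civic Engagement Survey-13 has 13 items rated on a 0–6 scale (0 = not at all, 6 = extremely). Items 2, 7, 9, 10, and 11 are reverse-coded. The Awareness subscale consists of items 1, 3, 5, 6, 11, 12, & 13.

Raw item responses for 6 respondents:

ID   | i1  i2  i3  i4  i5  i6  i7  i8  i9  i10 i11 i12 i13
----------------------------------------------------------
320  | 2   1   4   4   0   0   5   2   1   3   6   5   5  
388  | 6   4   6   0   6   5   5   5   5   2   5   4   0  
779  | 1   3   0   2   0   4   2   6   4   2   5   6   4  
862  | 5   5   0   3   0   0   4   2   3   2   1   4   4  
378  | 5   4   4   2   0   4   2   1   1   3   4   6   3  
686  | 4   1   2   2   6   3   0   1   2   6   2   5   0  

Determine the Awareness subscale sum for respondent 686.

Respondent 686 raw: 4, 1, 2, 2, 6, 3, 0, 1, 2, 6, 2, 5, 0.
Awareness items: 1, 3, 5, 6, 11, 12, 13.
Reverse-coded (reverse-coded value = 6 − response):
  item 1: 4
  item 3: 2
  item 5: 6
  item 6: 3
  item 11: 6 − 2 = 4
  item 12: 5
  item 13: 0
Sum = 4 + 2 + 6 + 3 + 4 + 5 + 0 = 24

24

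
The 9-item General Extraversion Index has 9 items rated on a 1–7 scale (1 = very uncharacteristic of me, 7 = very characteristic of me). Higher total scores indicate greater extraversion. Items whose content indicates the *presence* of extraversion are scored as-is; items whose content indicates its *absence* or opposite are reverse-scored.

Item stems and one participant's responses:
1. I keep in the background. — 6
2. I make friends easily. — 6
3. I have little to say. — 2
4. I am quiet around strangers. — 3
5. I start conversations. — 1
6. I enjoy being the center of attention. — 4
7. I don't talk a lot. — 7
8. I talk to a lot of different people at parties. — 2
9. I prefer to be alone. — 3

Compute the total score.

Items 1, 3, 4, 7, 9 describe the absence/opposite of extraversion → reverse-score.
reversed = (1+7) − raw = 8 − raw.
  item 1: 8 − 6 = 2
  item 2: 6
  item 3: 8 − 2 = 6
  item 4: 8 − 3 = 5
  item 5: 1
  item 6: 4
  item 7: 8 − 7 = 1
  item 8: 2
  item 9: 8 − 3 = 5
Total = 2 + 6 + 6 + 5 + 1 + 4 + 1 + 2 + 5 = 32

32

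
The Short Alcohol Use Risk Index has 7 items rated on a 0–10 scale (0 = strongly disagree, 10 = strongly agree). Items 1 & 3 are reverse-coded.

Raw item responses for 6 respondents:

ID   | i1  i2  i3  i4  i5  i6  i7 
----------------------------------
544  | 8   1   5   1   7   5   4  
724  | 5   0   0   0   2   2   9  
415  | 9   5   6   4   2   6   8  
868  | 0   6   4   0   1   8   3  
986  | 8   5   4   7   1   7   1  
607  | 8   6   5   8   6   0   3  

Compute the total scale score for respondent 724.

28

Respondent 724 raw: 5, 0, 0, 0, 2, 2, 9.
Reverse-coded (reverse-coded value = 10 − response):
  item 1: 10 − 5 = 5
  item 2: 0
  item 3: 10 − 0 = 10
  item 4: 0
  item 5: 2
  item 6: 2
  item 7: 9
Sum = 5 + 0 + 10 + 0 + 2 + 2 + 9 = 28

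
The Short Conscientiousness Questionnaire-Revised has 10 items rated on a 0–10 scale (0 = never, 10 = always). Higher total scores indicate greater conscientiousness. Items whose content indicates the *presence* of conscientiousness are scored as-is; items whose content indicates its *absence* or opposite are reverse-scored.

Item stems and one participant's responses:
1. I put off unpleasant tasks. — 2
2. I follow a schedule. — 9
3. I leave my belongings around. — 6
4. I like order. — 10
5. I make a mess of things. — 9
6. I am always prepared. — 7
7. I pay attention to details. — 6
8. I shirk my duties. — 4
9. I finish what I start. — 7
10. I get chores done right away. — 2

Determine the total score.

Items 1, 3, 5, 8 describe the absence/opposite of conscientiousness → reverse-score.
reverse-coded value = 10 − response.
  item 1: 10 − 2 = 8
  item 2: 9
  item 3: 10 − 6 = 4
  item 4: 10
  item 5: 10 − 9 = 1
  item 6: 7
  item 7: 6
  item 8: 10 − 4 = 6
  item 9: 7
  item 10: 2
Total = 8 + 9 + 4 + 10 + 1 + 7 + 6 + 6 + 7 + 2 = 60

60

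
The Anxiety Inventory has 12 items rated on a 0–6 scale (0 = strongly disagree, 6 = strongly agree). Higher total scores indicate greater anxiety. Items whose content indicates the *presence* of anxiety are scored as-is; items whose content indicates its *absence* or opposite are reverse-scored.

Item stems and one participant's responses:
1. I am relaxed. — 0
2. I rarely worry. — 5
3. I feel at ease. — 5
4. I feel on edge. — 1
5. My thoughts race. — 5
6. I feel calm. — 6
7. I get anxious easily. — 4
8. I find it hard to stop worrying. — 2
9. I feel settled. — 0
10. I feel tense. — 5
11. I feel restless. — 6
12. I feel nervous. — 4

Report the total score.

41

Items 1, 2, 3, 6, 9 describe the absence/opposite of anxiety → reverse-score.
reverse-coded value = 6 − response.
  item 1: 6 − 0 = 6
  item 2: 6 − 5 = 1
  item 3: 6 − 5 = 1
  item 4: 1
  item 5: 5
  item 6: 6 − 6 = 0
  item 7: 4
  item 8: 2
  item 9: 6 − 0 = 6
  item 10: 5
  item 11: 6
  item 12: 4
Total = 6 + 1 + 1 + 1 + 5 + 0 + 4 + 2 + 6 + 5 + 6 + 4 = 41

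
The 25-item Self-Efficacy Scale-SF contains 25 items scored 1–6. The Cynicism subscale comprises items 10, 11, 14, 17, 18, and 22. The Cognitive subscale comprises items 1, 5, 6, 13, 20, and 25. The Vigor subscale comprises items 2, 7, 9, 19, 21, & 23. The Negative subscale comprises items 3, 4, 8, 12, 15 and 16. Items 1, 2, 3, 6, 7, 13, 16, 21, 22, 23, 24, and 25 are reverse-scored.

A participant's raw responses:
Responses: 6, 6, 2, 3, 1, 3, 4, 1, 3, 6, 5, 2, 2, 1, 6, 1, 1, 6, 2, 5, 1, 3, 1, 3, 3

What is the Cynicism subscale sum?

Cynicism items: 10, 11, 14, 17, 18, 22.
Of these, item 22 is reverse-scored; reverse-coded value = 7 − response.
  item 10: 6
  item 11: 5
  item 14: 1
  item 17: 1
  item 18: 6
  item 22: 7 − 3 = 4
Sum = 6 + 5 + 1 + 1 + 6 + 4 = 23

23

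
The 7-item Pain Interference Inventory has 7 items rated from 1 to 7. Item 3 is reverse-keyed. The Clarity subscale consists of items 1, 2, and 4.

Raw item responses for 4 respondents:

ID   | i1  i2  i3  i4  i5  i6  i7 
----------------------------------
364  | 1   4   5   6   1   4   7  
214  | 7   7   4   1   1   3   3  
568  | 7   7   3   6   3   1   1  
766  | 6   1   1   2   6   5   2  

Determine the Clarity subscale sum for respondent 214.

Respondent 214 raw: 7, 7, 4, 1, 1, 3, 3.
Clarity items: 1, 2, 4.
Reverse-coded (reverse-coded value = 8 − response):
  item 1: 7
  item 2: 7
  item 4: 1
Sum = 7 + 7 + 1 = 15

15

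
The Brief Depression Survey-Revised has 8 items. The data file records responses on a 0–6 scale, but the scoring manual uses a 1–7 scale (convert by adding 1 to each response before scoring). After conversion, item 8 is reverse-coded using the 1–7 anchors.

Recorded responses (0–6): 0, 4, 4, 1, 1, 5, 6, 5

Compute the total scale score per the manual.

30

Convert to 1–7: 1, 5, 5, 2, 2, 6, 7, 6
Reverse-coded (reversed = (1+7) − raw = 8 − raw):
  item 8: 8 − 6 = 2
Scored: 1, 5, 5, 2, 2, 6, 7, 2
Total = 30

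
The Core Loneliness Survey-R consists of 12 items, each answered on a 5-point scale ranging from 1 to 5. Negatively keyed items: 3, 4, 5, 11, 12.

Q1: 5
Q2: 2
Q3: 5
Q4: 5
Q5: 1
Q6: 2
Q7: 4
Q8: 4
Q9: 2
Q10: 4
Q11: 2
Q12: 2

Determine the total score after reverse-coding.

38

Raw sum = 38. Negatively keyed items: 3, 4, 5, 11, 12; their raw sum = 15.
Each reversal replaces raw with 6 − raw, changing the total by 6 − 2·raw per item.
Total = 38 + 5·6 − 2·15 = 38 + 30 − 30 = 38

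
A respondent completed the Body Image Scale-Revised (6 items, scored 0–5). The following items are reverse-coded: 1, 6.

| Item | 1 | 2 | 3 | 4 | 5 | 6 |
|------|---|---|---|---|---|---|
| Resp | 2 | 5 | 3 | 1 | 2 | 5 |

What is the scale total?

14

Reversing items 1 and 6 with 5 − raw:
Total = (5−2) + 5 + 3 + 1 + 2 + (5−5)
      = 3 + 5 + 3 + 1 + 2 + 0 = 14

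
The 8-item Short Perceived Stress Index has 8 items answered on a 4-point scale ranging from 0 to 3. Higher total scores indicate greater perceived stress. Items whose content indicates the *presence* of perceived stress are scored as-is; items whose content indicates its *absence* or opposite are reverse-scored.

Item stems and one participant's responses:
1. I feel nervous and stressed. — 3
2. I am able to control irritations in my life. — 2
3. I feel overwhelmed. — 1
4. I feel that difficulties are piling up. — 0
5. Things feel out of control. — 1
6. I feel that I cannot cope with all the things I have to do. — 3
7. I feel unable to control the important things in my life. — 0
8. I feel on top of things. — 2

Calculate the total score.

10

Items 2, 8 describe the absence/opposite of perceived stress → reverse-score.
reversed = (0+3) − raw = 3 − raw.
  item 1: 3
  item 2: 3 − 2 = 1
  item 3: 1
  item 4: 0
  item 5: 1
  item 6: 3
  item 7: 0
  item 8: 3 − 2 = 1
Total = 3 + 1 + 1 + 0 + 1 + 3 + 0 + 1 = 10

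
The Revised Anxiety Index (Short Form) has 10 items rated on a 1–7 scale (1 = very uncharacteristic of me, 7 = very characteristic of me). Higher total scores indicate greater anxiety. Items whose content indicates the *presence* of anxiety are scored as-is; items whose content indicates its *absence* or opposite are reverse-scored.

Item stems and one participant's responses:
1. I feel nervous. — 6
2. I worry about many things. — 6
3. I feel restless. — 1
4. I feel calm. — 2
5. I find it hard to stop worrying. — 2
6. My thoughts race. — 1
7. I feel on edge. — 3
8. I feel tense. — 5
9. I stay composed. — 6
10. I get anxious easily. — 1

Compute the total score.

Items 4, 9 describe the absence/opposite of anxiety → reverse-score.
reverse-coded value = 8 − response.
  item 1: 6
  item 2: 6
  item 3: 1
  item 4: 8 − 2 = 6
  item 5: 2
  item 6: 1
  item 7: 3
  item 8: 5
  item 9: 8 − 6 = 2
  item 10: 1
Total = 6 + 6 + 1 + 6 + 2 + 1 + 3 + 5 + 2 + 1 = 33

33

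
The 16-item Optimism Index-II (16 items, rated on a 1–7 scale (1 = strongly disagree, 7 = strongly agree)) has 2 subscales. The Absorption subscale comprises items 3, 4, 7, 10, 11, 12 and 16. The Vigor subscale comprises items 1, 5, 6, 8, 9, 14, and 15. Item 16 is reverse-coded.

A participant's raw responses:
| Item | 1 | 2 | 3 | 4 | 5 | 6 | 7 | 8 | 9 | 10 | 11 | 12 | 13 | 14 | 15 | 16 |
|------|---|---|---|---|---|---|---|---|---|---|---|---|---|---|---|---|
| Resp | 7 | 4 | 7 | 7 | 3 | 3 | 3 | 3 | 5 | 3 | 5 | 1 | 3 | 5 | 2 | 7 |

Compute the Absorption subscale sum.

Absorption items: 3, 4, 7, 10, 11, 12, 16.
Of these, item 16 is reverse-coded; reverse-coded value = 8 − response.
  item 3: 7
  item 4: 7
  item 7: 3
  item 10: 3
  item 11: 5
  item 12: 1
  item 16: 8 − 7 = 1
Sum = 7 + 7 + 3 + 3 + 5 + 1 + 1 = 27

27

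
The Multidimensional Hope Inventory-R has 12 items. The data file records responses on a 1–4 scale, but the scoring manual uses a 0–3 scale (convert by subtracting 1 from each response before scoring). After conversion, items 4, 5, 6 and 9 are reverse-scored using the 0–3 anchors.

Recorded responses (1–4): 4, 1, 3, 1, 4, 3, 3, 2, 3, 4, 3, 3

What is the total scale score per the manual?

20

Convert to 0–3: 3, 0, 2, 0, 3, 2, 2, 1, 2, 3, 2, 2
Reverse-coded (on a 0–3 scale, reversed = 3 − raw):
  item 4: 3 − 0 = 3
  item 5: 3 − 3 = 0
  item 6: 3 − 2 = 1
  item 9: 3 − 2 = 1
Scored: 3, 0, 2, 3, 0, 1, 2, 1, 1, 3, 2, 2
Total = 20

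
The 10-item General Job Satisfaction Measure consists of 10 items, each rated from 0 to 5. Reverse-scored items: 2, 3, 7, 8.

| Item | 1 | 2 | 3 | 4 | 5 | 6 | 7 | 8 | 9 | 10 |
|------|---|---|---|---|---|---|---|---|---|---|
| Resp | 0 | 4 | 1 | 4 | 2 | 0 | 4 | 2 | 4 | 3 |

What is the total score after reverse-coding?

22

Reversing items 2, 3, 7, & 8 with 5 − raw:
Total = 0 + (5−4) + (5−1) + 4 + 2 + 0 + (5−4) + (5−2) + 4 + 3
      = 0 + 1 + 4 + 4 + 2 + 0 + 1 + 3 + 4 + 3 = 22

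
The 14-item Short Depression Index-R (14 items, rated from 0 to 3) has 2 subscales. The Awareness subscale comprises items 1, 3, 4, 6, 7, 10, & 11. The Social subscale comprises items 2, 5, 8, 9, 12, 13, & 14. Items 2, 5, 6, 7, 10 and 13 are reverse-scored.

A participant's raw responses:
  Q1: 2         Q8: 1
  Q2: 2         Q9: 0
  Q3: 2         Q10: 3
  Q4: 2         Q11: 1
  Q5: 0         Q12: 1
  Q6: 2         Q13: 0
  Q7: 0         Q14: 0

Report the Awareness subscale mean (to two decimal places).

Awareness items: 1, 3, 4, 6, 7, 10, 11.
Of these, items 6, 7, and 10 are reverse-scored; reversed = (0+3) − raw = 3 − raw.
  item 1: 2
  item 3: 2
  item 4: 2
  item 6: 3 − 2 = 1
  item 7: 3 − 0 = 3
  item 10: 3 − 3 = 0
  item 11: 1
Sum = 2 + 2 + 2 + 1 + 3 + 0 + 1 = 11
Mean = 11 / 7 = 1.57

1.57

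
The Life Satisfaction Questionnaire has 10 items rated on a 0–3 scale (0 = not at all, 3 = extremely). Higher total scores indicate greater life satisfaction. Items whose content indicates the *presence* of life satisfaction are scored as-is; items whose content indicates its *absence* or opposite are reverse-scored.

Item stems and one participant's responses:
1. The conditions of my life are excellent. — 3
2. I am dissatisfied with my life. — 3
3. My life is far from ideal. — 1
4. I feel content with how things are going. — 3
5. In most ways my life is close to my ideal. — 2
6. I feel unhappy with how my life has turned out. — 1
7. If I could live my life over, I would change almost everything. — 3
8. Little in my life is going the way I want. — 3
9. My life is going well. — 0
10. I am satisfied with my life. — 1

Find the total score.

13

Items 2, 3, 6, 7, 8 describe the absence/opposite of life satisfaction → reverse-score.
on a 0–3 scale, reversed = 3 − raw.
  item 1: 3
  item 2: 3 − 3 = 0
  item 3: 3 − 1 = 2
  item 4: 3
  item 5: 2
  item 6: 3 − 1 = 2
  item 7: 3 − 3 = 0
  item 8: 3 − 3 = 0
  item 9: 0
  item 10: 1
Total = 3 + 0 + 2 + 3 + 2 + 2 + 0 + 0 + 0 + 1 = 13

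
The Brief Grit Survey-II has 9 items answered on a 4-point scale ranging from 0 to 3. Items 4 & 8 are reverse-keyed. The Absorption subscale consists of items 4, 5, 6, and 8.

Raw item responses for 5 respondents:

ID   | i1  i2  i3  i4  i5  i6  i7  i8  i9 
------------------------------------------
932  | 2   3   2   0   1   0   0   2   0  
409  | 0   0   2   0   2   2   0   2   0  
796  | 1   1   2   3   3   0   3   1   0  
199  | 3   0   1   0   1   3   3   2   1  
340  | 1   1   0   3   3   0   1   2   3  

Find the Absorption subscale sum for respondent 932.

Respondent 932 raw: 2, 3, 2, 0, 1, 0, 0, 2, 0.
Absorption items: 4, 5, 6, 8.
Reverse-coded (on a 0–3 scale, reversed = 3 − raw):
  item 4: 3 − 0 = 3
  item 5: 1
  item 6: 0
  item 8: 3 − 2 = 1
Sum = 3 + 1 + 0 + 1 = 5

5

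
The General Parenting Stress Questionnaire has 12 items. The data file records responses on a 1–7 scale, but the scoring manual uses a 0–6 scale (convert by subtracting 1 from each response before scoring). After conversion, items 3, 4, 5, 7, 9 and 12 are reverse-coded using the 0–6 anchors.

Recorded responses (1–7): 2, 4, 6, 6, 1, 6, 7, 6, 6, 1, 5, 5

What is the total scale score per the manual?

29

Convert to 0–6: 1, 3, 5, 5, 0, 5, 6, 5, 5, 0, 4, 4
Reverse-coded (reversed = (0+6) − raw = 6 − raw):
  item 3: 6 − 5 = 1
  item 4: 6 − 5 = 1
  item 5: 6 − 0 = 6
  item 7: 6 − 6 = 0
  item 9: 6 − 5 = 1
  item 12: 6 − 4 = 2
Scored: 1, 3, 1, 1, 6, 5, 0, 5, 1, 0, 4, 2
Total = 29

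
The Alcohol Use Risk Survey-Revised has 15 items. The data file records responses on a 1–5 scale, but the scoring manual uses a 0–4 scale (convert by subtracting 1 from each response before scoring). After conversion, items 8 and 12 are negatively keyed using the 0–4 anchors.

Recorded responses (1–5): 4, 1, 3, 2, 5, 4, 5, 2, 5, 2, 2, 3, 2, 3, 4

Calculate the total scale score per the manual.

Convert to 0–4: 3, 0, 2, 1, 4, 3, 4, 1, 4, 1, 1, 2, 1, 2, 3
Reverse-coded (reverse-coded value = 4 − response):
  item 8: 4 − 1 = 3
  item 12: 4 − 2 = 2
Scored: 3, 0, 2, 1, 4, 3, 4, 3, 4, 1, 1, 2, 1, 2, 3
Total = 34

34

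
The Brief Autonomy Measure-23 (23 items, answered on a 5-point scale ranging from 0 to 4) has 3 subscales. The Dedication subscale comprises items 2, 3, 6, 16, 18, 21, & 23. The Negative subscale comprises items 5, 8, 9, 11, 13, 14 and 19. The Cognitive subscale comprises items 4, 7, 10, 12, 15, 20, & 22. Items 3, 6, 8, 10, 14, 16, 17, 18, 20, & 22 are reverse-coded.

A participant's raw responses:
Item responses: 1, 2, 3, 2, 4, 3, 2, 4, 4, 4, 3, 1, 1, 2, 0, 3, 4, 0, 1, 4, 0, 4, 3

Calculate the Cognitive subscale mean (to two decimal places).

0.71

Cognitive items: 4, 7, 10, 12, 15, 20, 22.
Of these, items 10, 20 and 22 are reverse-coded; reverse-coded value = 4 − response.
  item 4: 2
  item 7: 2
  item 10: 4 − 4 = 0
  item 12: 1
  item 15: 0
  item 20: 4 − 4 = 0
  item 22: 4 − 4 = 0
Sum = 2 + 2 + 0 + 1 + 0 + 0 + 0 = 5
Mean = 5 / 7 = 0.71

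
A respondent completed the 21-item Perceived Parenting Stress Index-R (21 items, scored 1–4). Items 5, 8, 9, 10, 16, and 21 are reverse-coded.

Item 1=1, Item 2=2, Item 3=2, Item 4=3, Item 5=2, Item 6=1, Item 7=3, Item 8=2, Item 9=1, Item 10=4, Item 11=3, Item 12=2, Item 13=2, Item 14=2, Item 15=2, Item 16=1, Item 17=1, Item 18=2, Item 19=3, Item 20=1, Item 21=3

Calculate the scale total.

Reversing items 5, 8, 9, 10, 16, and 21 with 5 − raw:
Total = 1 + 2 + 2 + 3 + (5−2) + 1 + 3 + (5−2) + (5−1) + (5−4) + 3 + 2 + 2 + 2 + 2 + (5−1) + 1 + 2 + 3 + 1 + (5−3)
      = 1 + 2 + 2 + 3 + 3 + 1 + 3 + 3 + 4 + 1 + 3 + 2 + 2 + 2 + 2 + 4 + 1 + 2 + 3 + 1 + 2 = 47

47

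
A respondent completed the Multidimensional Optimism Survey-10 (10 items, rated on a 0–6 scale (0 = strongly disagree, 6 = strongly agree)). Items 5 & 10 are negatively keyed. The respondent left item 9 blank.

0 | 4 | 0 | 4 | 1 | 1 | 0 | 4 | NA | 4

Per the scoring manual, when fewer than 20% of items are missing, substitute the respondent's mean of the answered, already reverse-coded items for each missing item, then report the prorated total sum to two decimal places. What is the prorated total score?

Reverse-coded (reversed = (0+6) − raw = 6 − raw):
  item 5: 6 − 1 = 5
  item 10: 6 − 4 = 2
Completed scored items (9 of 10): 0, 4, 0, 4, 5, 1, 0, 4, 2; sum = 20.
Person mean = 20 / 9 ≈ 2.2222
Prorated total = (20 / 9) × 10 = 22.22 (to 2 dp)

22.22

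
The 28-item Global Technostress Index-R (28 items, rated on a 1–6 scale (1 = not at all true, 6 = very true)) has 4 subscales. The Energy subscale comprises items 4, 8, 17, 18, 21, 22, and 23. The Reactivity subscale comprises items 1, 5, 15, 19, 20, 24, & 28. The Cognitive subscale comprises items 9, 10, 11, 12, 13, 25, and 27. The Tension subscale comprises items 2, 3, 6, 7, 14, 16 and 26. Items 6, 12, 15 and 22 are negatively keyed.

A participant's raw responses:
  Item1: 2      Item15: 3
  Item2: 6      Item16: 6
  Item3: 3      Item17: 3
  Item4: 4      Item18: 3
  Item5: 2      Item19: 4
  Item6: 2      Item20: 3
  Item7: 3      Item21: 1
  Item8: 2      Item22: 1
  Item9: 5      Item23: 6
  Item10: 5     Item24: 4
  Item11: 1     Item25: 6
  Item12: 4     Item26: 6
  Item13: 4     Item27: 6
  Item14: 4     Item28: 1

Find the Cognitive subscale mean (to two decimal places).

4.29

Cognitive items: 9, 10, 11, 12, 13, 25, 27.
Of these, item 12 is negatively keyed; reversed = (1+6) − raw = 7 − raw.
  item 9: 5
  item 10: 5
  item 11: 1
  item 12: 7 − 4 = 3
  item 13: 4
  item 25: 6
  item 27: 6
Sum = 5 + 5 + 1 + 3 + 4 + 6 + 6 = 30
Mean = 30 / 7 = 4.29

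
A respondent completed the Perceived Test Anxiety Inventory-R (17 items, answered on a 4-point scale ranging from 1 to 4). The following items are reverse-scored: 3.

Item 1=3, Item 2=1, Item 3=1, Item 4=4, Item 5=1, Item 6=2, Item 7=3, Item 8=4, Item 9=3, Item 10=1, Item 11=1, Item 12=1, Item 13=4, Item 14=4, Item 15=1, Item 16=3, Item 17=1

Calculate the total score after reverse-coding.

Raw sum = 38. Reverse-scored items: 3; their raw sum = 1.
Each reversal replaces raw with 5 − raw, changing the total by 5 − 2·raw per item.
Total = 38 + 1·5 − 2·1 = 38 + 5 − 2 = 41

41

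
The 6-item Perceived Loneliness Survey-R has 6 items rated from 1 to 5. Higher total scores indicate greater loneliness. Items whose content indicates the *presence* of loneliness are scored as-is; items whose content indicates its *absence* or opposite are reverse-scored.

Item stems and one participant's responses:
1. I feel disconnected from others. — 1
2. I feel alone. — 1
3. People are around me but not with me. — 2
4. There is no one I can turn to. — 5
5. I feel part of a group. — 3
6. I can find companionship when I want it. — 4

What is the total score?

14

Items 5, 6 describe the absence/opposite of loneliness → reverse-score.
reverse-coded value = 6 − response.
  item 1: 1
  item 2: 1
  item 3: 2
  item 4: 5
  item 5: 6 − 3 = 3
  item 6: 6 − 4 = 2
Total = 1 + 1 + 2 + 5 + 3 + 2 = 14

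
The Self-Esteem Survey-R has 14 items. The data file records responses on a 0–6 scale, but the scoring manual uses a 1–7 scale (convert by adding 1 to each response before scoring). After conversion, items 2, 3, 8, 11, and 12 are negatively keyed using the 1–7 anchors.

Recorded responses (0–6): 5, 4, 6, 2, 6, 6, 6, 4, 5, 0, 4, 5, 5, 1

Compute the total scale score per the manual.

Convert to 1–7: 6, 5, 7, 3, 7, 7, 7, 5, 6, 1, 5, 6, 6, 2
Reverse-coded (reversed = (1+7) − raw = 8 − raw):
  item 2: 8 − 5 = 3
  item 3: 8 − 7 = 1
  item 8: 8 − 5 = 3
  item 11: 8 − 5 = 3
  item 12: 8 − 6 = 2
Scored: 6, 3, 1, 3, 7, 7, 7, 3, 6, 1, 3, 2, 6, 2
Total = 57

57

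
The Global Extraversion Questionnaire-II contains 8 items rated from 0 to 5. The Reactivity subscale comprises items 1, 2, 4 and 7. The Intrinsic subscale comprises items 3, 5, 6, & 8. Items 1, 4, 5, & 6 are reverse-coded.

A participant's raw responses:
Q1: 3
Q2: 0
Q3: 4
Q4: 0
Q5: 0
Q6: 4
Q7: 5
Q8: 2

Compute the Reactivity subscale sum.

Reactivity items: 1, 2, 4, 7.
Of these, items 1 & 4 are reverse-coded; reversed = (0+5) − raw = 5 − raw.
  item 1: 5 − 3 = 2
  item 2: 0
  item 4: 5 − 0 = 5
  item 7: 5
Sum = 2 + 0 + 5 + 5 = 12

12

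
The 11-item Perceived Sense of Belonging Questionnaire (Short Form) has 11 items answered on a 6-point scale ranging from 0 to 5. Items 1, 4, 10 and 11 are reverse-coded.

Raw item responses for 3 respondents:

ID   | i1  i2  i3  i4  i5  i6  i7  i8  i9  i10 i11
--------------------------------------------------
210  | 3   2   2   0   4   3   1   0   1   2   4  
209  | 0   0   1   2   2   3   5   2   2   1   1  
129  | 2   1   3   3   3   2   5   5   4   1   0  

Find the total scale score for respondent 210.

24

Respondent 210 raw: 3, 2, 2, 0, 4, 3, 1, 0, 1, 2, 4.
Reverse-coded (reversed = (0+5) − raw = 5 − raw):
  item 1: 5 − 3 = 2
  item 2: 2
  item 3: 2
  item 4: 5 − 0 = 5
  item 5: 4
  item 6: 3
  item 7: 1
  item 8: 0
  item 9: 1
  item 10: 5 − 2 = 3
  item 11: 5 − 4 = 1
Sum = 2 + 2 + 2 + 5 + 4 + 3 + 1 + 0 + 1 + 3 + 1 = 24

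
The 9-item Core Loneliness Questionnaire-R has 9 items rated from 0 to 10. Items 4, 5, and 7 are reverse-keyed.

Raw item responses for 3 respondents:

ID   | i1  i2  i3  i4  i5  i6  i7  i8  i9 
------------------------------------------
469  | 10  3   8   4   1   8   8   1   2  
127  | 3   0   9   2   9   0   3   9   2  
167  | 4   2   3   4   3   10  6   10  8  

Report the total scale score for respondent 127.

Respondent 127 raw: 3, 0, 9, 2, 9, 0, 3, 9, 2.
Reverse-coded (reversed = (0+10) − raw = 10 − raw):
  item 1: 3
  item 2: 0
  item 3: 9
  item 4: 10 − 2 = 8
  item 5: 10 − 9 = 1
  item 6: 0
  item 7: 10 − 3 = 7
  item 8: 9
  item 9: 2
Sum = 3 + 0 + 9 + 8 + 1 + 0 + 7 + 9 + 2 = 39

39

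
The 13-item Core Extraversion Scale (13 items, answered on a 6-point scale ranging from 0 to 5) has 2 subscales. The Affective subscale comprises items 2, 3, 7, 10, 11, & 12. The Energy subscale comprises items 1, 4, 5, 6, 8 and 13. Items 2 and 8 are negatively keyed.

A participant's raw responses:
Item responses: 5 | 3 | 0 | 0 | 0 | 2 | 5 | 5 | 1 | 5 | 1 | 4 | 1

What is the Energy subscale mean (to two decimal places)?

Energy items: 1, 4, 5, 6, 8, 13.
Of these, item 8 is negatively keyed; reversed = (0+5) − raw = 5 − raw.
  item 1: 5
  item 4: 0
  item 5: 0
  item 6: 2
  item 8: 5 − 5 = 0
  item 13: 1
Sum = 5 + 0 + 0 + 2 + 0 + 1 = 8
Mean = 8 / 6 = 1.33

1.33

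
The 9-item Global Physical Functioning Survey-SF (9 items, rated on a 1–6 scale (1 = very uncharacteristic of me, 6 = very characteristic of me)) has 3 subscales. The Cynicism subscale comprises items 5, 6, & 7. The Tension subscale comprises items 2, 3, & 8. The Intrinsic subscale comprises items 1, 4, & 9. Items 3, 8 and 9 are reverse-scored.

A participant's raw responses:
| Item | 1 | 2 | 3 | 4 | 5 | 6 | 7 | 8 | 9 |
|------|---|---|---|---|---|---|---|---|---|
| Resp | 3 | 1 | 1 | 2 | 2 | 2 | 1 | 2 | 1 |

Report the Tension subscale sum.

Tension items: 2, 3, 8.
Of these, items 3 & 8 are reverse-scored; reverse-coded value = 7 − response.
  item 2: 1
  item 3: 7 − 1 = 6
  item 8: 7 − 2 = 5
Sum = 1 + 6 + 5 = 12

12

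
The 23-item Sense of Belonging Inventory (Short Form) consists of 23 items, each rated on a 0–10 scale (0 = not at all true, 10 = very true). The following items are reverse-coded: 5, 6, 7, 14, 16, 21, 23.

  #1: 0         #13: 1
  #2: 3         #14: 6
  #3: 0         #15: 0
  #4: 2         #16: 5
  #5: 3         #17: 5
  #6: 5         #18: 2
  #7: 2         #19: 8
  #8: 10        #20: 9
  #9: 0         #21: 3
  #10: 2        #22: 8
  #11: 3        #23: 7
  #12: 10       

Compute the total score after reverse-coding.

Reversing items 5, 6, 7, 14, 16, 21 and 23 with 10 − raw:
Total = 0 + 3 + 0 + 2 + (10−3) + (10−5) + (10−2) + 10 + 0 + 2 + 3 + 10 + 1 + (10−6) + 0 + (10−5) + 5 + 2 + 8 + 9 + (10−3) + 8 + (10−7)
      = 0 + 3 + 0 + 2 + 7 + 5 + 8 + 10 + 0 + 2 + 3 + 10 + 1 + 4 + 0 + 5 + 5 + 2 + 8 + 9 + 7 + 8 + 3 = 102

102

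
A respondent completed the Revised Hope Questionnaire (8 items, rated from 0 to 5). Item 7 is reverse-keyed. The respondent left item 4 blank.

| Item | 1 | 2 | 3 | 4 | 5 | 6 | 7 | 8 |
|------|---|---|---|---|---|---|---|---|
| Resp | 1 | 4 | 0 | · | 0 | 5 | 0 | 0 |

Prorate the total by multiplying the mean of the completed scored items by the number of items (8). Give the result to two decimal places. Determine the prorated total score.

17.14

Reverse-coded (reverse-coded value = 5 − response):
  item 7: 5 − 0 = 5
Completed scored items (7 of 8): 1, 4, 0, 0, 5, 5, 0; sum = 15.
Person mean = 15 / 7 ≈ 2.1429
Prorated total = (15 / 7) × 8 = 17.14 (to 2 dp)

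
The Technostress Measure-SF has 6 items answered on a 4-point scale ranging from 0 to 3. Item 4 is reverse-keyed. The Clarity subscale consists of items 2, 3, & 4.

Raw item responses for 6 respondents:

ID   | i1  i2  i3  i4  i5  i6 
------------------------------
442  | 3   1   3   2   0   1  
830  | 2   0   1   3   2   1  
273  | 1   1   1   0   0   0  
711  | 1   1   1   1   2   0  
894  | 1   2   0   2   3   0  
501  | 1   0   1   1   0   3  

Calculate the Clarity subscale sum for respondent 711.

Respondent 711 raw: 1, 1, 1, 1, 2, 0.
Clarity items: 2, 3, 4.
Reverse-coded (on a 0–3 scale, reversed = 3 − raw):
  item 2: 1
  item 3: 1
  item 4: 3 − 1 = 2
Sum = 1 + 1 + 2 = 4

4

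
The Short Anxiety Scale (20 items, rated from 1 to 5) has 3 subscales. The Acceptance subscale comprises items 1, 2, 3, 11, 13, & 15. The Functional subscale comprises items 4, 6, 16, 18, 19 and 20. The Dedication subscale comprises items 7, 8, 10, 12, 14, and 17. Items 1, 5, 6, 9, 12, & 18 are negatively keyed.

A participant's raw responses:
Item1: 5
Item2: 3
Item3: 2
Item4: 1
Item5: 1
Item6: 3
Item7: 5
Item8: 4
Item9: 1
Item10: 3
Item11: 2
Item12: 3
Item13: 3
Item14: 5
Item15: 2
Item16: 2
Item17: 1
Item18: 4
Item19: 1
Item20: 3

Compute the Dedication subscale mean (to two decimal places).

3.50

Dedication items: 7, 8, 10, 12, 14, 17.
Of these, item 12 is negatively keyed; on a 1–5 scale, reversed = 6 − raw.
  item 7: 5
  item 8: 4
  item 10: 3
  item 12: 6 − 3 = 3
  item 14: 5
  item 17: 1
Sum = 5 + 4 + 3 + 3 + 5 + 1 = 21
Mean = 21 / 6 = 3.50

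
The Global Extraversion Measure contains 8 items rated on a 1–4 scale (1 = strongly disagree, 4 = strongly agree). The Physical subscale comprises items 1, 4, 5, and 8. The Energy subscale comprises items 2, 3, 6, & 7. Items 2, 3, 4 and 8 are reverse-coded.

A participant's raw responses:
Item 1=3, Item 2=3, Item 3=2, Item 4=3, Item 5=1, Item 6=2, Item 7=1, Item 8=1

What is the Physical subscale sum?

Physical items: 1, 4, 5, 8.
Of these, items 4 and 8 are reverse-coded; on a 1–4 scale, reversed = 5 − raw.
  item 1: 3
  item 4: 5 − 3 = 2
  item 5: 1
  item 8: 5 − 1 = 4
Sum = 3 + 2 + 1 + 4 = 10

10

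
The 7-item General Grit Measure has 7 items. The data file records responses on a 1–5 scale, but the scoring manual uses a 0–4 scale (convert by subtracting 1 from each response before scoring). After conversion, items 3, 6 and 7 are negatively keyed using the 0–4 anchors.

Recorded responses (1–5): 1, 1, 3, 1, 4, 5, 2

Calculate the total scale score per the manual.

Convert to 0–4: 0, 0, 2, 0, 3, 4, 1
Reverse-coded (on a 0–4 scale, reversed = 4 − raw):
  item 3: 4 − 2 = 2
  item 6: 4 − 4 = 0
  item 7: 4 − 1 = 3
Scored: 0, 0, 2, 0, 3, 0, 3
Total = 8

8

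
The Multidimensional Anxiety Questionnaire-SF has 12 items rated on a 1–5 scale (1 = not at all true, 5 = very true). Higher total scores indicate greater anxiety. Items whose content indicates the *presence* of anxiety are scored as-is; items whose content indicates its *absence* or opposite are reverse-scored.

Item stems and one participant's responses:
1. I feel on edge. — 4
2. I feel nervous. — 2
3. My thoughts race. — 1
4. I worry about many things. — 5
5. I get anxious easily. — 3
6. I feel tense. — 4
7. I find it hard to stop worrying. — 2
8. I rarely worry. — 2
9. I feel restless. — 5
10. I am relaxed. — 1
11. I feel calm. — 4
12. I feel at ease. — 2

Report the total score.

Items 8, 10, 11, 12 describe the absence/opposite of anxiety → reverse-score.
reversed = (1+5) − raw = 6 − raw.
  item 1: 4
  item 2: 2
  item 3: 1
  item 4: 5
  item 5: 3
  item 6: 4
  item 7: 2
  item 8: 6 − 2 = 4
  item 9: 5
  item 10: 6 − 1 = 5
  item 11: 6 − 4 = 2
  item 12: 6 − 2 = 4
Total = 4 + 2 + 1 + 5 + 3 + 4 + 2 + 4 + 5 + 5 + 2 + 4 = 41

41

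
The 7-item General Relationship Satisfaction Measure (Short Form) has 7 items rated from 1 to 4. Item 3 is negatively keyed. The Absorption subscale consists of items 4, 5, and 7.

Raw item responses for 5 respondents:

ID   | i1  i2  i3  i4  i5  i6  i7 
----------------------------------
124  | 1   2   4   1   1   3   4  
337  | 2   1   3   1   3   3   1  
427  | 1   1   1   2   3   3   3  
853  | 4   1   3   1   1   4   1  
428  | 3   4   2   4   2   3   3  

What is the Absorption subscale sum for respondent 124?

Respondent 124 raw: 1, 2, 4, 1, 1, 3, 4.
Absorption items: 4, 5, 7.
Reverse-coded (reversed = (1+4) − raw = 5 − raw):
  item 4: 1
  item 5: 1
  item 7: 4
Sum = 1 + 1 + 4 = 6

6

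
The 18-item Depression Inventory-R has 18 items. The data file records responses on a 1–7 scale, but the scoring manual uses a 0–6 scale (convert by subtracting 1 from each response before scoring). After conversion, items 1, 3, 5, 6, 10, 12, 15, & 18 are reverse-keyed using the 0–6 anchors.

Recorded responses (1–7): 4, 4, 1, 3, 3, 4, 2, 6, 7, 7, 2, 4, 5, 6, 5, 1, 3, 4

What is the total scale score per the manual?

53

Convert to 0–6: 3, 3, 0, 2, 2, 3, 1, 5, 6, 6, 1, 3, 4, 5, 4, 0, 2, 3
Reverse-coded (reversed = (0+6) − raw = 6 − raw):
  item 1: 6 − 3 = 3
  item 3: 6 − 0 = 6
  item 5: 6 − 2 = 4
  item 6: 6 − 3 = 3
  item 10: 6 − 6 = 0
  item 12: 6 − 3 = 3
  item 15: 6 − 4 = 2
  item 18: 6 − 3 = 3
Scored: 3, 3, 6, 2, 4, 3, 1, 5, 6, 0, 1, 3, 4, 5, 2, 0, 2, 3
Total = 53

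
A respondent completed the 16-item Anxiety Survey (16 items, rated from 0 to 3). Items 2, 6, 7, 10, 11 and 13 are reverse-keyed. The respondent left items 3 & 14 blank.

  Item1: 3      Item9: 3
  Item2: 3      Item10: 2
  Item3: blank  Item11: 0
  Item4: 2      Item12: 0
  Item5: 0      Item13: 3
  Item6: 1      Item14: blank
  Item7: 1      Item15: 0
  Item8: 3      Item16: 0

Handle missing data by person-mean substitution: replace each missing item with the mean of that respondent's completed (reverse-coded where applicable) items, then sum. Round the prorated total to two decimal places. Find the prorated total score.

Reverse-coded (reversed = (0+3) − raw = 3 − raw):
  item 2: 3 − 3 = 0
  item 6: 3 − 1 = 2
  item 7: 3 − 1 = 2
  item 10: 3 − 2 = 1
  item 11: 3 − 0 = 3
  item 13: 3 − 3 = 0
Completed scored items (14 of 16): 3, 0, 2, 0, 2, 2, 3, 3, 1, 3, 0, 0, 0, 0; sum = 19.
Person mean = 19 / 14 ≈ 1.3571
Prorated total = (19 / 14) × 16 = 21.71 (to 2 dp)

21.71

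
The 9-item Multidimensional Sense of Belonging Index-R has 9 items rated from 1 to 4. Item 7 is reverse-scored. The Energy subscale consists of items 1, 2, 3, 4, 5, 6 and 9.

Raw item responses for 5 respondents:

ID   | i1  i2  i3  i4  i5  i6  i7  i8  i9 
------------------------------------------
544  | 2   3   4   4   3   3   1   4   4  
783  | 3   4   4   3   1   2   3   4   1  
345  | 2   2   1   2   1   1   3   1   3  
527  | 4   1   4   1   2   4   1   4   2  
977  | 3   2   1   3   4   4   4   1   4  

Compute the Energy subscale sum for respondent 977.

21

Respondent 977 raw: 3, 2, 1, 3, 4, 4, 4, 1, 4.
Energy items: 1, 2, 3, 4, 5, 6, 9.
Reverse-coded (reverse-coded value = 5 − response):
  item 1: 3
  item 2: 2
  item 3: 1
  item 4: 3
  item 5: 4
  item 6: 4
  item 9: 4
Sum = 3 + 2 + 1 + 3 + 4 + 4 + 4 = 21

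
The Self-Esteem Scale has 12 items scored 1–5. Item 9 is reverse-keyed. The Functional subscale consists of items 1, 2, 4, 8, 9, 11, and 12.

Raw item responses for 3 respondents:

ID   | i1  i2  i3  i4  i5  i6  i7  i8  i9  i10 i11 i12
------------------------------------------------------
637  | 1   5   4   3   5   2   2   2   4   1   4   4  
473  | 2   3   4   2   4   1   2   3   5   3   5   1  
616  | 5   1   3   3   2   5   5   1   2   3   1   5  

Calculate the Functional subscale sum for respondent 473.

17

Respondent 473 raw: 2, 3, 4, 2, 4, 1, 2, 3, 5, 3, 5, 1.
Functional items: 1, 2, 4, 8, 9, 11, 12.
Reverse-coded (reversed = (1+5) − raw = 6 − raw):
  item 1: 2
  item 2: 3
  item 4: 2
  item 8: 3
  item 9: 6 − 5 = 1
  item 11: 5
  item 12: 1
Sum = 2 + 3 + 2 + 3 + 1 + 5 + 1 = 17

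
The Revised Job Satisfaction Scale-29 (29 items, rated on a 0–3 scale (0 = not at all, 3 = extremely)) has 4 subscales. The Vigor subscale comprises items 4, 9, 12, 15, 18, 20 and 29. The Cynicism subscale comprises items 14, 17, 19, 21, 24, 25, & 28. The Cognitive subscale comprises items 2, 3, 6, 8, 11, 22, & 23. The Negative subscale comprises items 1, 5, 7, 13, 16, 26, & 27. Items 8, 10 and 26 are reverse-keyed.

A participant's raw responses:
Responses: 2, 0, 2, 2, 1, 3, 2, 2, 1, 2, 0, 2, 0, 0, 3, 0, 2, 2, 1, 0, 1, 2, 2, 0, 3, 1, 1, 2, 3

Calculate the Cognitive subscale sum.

Cognitive items: 2, 3, 6, 8, 11, 22, 23.
Of these, item 8 is reverse-keyed; reversed = (0+3) − raw = 3 − raw.
  item 2: 0
  item 3: 2
  item 6: 3
  item 8: 3 − 2 = 1
  item 11: 0
  item 22: 2
  item 23: 2
Sum = 0 + 2 + 3 + 1 + 0 + 2 + 2 = 10

10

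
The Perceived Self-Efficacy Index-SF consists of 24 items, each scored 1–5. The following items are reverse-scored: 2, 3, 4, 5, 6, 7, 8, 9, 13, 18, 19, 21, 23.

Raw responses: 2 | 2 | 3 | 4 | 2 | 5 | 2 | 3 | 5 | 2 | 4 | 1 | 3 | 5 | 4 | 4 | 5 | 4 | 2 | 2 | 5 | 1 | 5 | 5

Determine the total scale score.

Apply reverse scoring (on a 1–5 scale, reversed = 6 − raw):
  item 2: 6 − 2 = 4
  item 3: 6 − 3 = 3
  item 4: 6 − 4 = 2
  item 5: 6 − 2 = 4
  item 6: 6 − 5 = 1
  item 7: 6 − 2 = 4
  item 8: 6 − 3 = 3
  item 9: 6 − 5 = 1
  item 13: 6 − 3 = 3
  item 18: 6 − 4 = 2
  item 19: 6 − 2 = 4
  item 21: 6 − 5 = 1
  item 23: 6 − 5 = 1
Scored responses: 2, 4, 3, 2, 4, 1, 4, 3, 1, 2, 4, 1, 3, 5, 4, 4, 5, 2, 4, 2, 1, 1, 1, 5
Total = 2 + 4 + 3 + 2 + 4 + 1 + 4 + 3 + 1 + 2 + 4 + 1 + 3 + 5 + 4 + 4 + 5 + 2 + 4 + 2 + 1 + 1 + 1 + 5 = 68

68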